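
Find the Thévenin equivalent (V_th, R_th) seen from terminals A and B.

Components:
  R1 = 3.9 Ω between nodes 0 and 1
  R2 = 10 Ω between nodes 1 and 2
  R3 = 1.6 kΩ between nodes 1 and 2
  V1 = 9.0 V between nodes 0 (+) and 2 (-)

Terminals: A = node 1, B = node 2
Step 1 — V_th is the open-circuit voltage V_A - V_B (nothing connected across the terminals).
Nodal analysis, taking node 2 as the 0 V reference.
Source V1 fixes V_0 = 9 V.
KCL at each unknown node (sum of currents leaving = 0; resistances in Ω):
  Node 1: (V_1 - 9)/3.9 + (V_1 - 0)/10 + (V_1 - 0)/1600 = 0
Collecting terms: 0.357 × V_1 = 2.308  =>  V_1 = 6.463 V
V_th = V_1 - V_2 = 6.463 - 0 = 6.463 V
Step 2 — R_th: zero the source — replace V1 by a short circuit (node 2 merges into node 0) — and find the resistance seen between A (node 1) and B (node 0).
Reduce the network between node 1 (A) and node 0 (B) by series/parallel combination:
  Rp1 = R1 ‖ R2 ‖ R3 (parallel, all between nodes 0 and 1) = 1/(1/3.9 + 1/10 + 1/1600) = 2.801 Ω
R_th = 2.801 Ω

Final answer: V_th = 6.463 V, R_th = 2.801 Ω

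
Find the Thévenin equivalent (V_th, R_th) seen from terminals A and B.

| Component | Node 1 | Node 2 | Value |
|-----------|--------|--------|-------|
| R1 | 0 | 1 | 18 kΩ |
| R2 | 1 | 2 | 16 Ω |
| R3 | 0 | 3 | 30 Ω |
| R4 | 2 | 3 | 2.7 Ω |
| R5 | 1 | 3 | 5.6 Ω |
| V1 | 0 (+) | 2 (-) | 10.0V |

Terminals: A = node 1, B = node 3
Step 1 — V_th is the open-circuit voltage V_A - V_B (nothing connected across the terminals).
Nodal analysis, taking node 2 as the 0 V reference.
Source V1 fixes V_0 = 10 V.
KCL at each unknown node (sum of currents leaving = 0; resistances in Ω):
  Node 1: (V_1 - 10)/18000 + (V_1 - 0)/16 + (V_1 - V_3)/5.6 = 0
  Node 3: (V_3 - 10)/30 + (V_3 - 0)/2.7 + (V_3 - V_1)/5.6 = 0
Collecting terms (coefficients in siemens):
  0.2411·V_1 - 0.1786·V_3 = 0.0005556
  0.5823·V_3 - 0.1786·V_1 = 0.3333
Determinant D = (0.2411)(0.5823) - (-0.1786)(-0.1786) = 0.1085
V_1 = [(0.0005556)(0.5823) - (-0.1786)(0.3333)]/D = 0.5515 V
V_3 = [(0.2411)(0.3333) - (0.0005556)(-0.1786)]/D = 0.7416 V
V_th = V_1 - V_3 = 0.5515 - 0.7416 = -0.1901 V
Step 2 — R_th: zero the source — replace V1 by a short circuit (node 2 merges into node 0) — and find the resistance seen between A (node 1) and B (node 3).
Reduce the network between node 1 (A) and node 3 (B) by series/parallel combination:
  Rp1 = R1 ‖ R2 (parallel, both between nodes 0 and 1) = 1/(1/18000 + 1/16) = 15.99 Ω
  Rp2 = R3 ‖ R4 (parallel, both between nodes 0 and 3) = 1/(1/30 + 1/2.7) = 2.477 Ω
  Rs1 = Rp1 + Rp2 (series, joined only at node 0) = 15.99 + 2.477 = 18.46 Ω
  Rp3 = R5 ‖ Rs1 (parallel, both between nodes 1 and 3) = 1/(1/5.6 + 1/18.46) = 4.297 Ω
R_th = 4.297 Ω

Final answer: V_th = -0.1901 V, R_th = 4.297 Ω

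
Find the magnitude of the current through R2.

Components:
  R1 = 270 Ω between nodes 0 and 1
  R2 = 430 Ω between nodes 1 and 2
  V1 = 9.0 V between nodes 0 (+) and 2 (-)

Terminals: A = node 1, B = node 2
Nodal analysis, taking node 2 as the 0 V reference.
Source V1 fixes V_0 = 9 V.
KCL at each unknown node (sum of currents leaving = 0; resistances in Ω):
  Node 1: (V_1 - 9)/270 + (V_1 - 0)/430 = 0
Collecting terms: 0.006029 × V_1 = 0.03333  =>  V_1 = 5.529 V
I_R2 = (V_1 - V_2)/R2 = (5.529 - 0)/430 = 0.01286 A
|I_R2| = 0.01286 A

Final answer: |I_R2| = 0.01286 A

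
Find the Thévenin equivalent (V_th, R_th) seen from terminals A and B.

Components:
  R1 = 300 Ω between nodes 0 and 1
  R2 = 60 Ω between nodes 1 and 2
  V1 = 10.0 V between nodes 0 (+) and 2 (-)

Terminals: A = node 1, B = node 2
Step 1 — V_th is the open-circuit voltage V_A - V_B (nothing connected across the terminals).
Nodal analysis, taking node 2 as the 0 V reference.
Source V1 fixes V_0 = 10 V.
KCL at each unknown node (sum of currents leaving = 0; resistances in Ω):
  Node 1: (V_1 - 10)/300 + (V_1 - 0)/60 = 0
Collecting terms: 0.02 × V_1 = 0.03333  =>  V_1 = 1.667 V
V_th = V_1 - V_2 = 1.667 - 0 = 1.667 V
Step 2 — R_th: zero the source — replace V1 by a short circuit (node 2 merges into node 0) — and find the resistance seen between A (node 1) and B (node 0).
Reduce the network between node 1 (A) and node 0 (B) by series/parallel combination:
  Rp1 = R1 ‖ R2 (parallel, both between nodes 0 and 1) = 1/(1/300 + 1/60) = 50 Ω
R_th = 50 Ω

Final answer: V_th = 1.667 V, R_th = 50 Ω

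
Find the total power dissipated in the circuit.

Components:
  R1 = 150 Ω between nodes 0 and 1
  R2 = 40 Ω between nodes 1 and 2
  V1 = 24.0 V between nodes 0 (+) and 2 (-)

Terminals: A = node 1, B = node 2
Nodal analysis, taking node 2 as the 0 V reference.
Source V1 fixes V_0 = 24 V.
KCL at each unknown node (sum of currents leaving = 0; resistances in Ω):
  Node 1: (V_1 - 24)/150 + (V_1 - 0)/40 = 0
Collecting terms: 0.03167 × V_1 = 0.16  =>  V_1 = 5.053 V
Power in each resistor, P = (ΔV)²/R:
  P_R1 = (24 - 5.053)²/150 = 2.393 W
  P_R2 = (5.053 - 0)²/40 = 0.6382 W
P_total = P_R1 + P_R2 = 3.032 W

Final answer: 3.032 W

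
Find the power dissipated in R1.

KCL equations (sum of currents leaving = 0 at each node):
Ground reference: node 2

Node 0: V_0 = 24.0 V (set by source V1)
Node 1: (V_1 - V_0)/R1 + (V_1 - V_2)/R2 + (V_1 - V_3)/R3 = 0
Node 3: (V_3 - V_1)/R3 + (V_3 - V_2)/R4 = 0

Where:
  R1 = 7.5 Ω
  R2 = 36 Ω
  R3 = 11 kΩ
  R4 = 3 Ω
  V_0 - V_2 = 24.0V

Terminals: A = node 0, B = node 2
Nodal analysis, taking node 2 as the 0 V reference.
Source V1 fixes V_0 = 24 V.
KCL at each unknown node (sum of currents leaving = 0; resistances in Ω):
  Node 1: (V_1 - 24)/7.5 + (V_1 - 0)/36 + (V_1 - V_3)/11000 = 0
  Node 3: (V_3 - V_1)/11000 + (V_3 - 0)/3 = 0
Collecting terms (coefficients in siemens):
  0.1612·V_1 - 0.00009091·V_3 = 3.2
  0.3334·V_3 - 0.00009091·V_1 = 0
Determinant D = (0.1612)(0.3334) - (-0.00009091)(-0.00009091) = 0.05375
V_1 = [(3.2)(0.3334) - (-0.00009091)(0)]/D = 19.85 V
V_3 = [(0.1612)(0) - (3.2)(-0.00009091)]/D = 0.005412 V
I_R1 = (V_0 - V_1)/R1 = (24 - 19.85)/7.5 = 0.5532 A
P_R1 = I_R1² × R1 = (0.5532)² × 7.5 = 2.295 W

Final answer: 2.295 W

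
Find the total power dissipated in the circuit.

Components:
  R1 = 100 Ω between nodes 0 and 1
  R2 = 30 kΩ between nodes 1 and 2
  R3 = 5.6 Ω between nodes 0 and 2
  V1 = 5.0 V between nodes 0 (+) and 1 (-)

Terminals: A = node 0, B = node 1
Nodal analysis, taking node 1 as the 0 V reference.
Source V1 fixes V_0 = 5 V.
KCL at each unknown node (sum of currents leaving = 0; resistances in Ω):
  Node 2: (V_2 - 0)/30000 + (V_2 - 5)/5.6 = 0
Collecting terms: 0.1786 × V_2 = 0.8929  =>  V_2 = 4.999 V
Power in each resistor, P = (ΔV)²/R:
  P_R1 = (5 - 0)²/100 = 0.25 W
  P_R2 = (0 - 4.999)²/30000 = 0.000833 W
  P_R3 = (5 - 4.999)²/5.6 = 0.0000001555 W
P_total = P_R1 + P_R2 + P_R3 = 0.2508 W

Final answer: 0.2508 W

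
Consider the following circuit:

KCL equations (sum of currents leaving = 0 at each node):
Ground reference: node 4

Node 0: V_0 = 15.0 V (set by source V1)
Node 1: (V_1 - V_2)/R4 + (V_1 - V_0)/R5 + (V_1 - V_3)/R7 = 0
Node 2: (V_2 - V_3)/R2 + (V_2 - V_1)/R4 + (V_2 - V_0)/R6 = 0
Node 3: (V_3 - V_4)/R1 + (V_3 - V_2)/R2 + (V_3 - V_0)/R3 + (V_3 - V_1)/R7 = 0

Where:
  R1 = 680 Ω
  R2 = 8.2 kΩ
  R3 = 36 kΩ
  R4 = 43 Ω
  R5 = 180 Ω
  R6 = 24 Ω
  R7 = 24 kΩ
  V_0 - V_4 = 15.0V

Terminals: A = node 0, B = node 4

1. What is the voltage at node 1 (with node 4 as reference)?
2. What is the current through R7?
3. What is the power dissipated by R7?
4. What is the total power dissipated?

Nodal analysis, taking node 4 as the 0 V reference.
Source V1 fixes V_0 = 15 V.
KCL at each unknown node (sum of currents leaving = 0; resistances in Ω):
  Node 1: (V_1 - V_2)/43 + (V_1 - 15)/180 + (V_1 - V_3)/24000 = 0
  Node 2: (V_2 - V_3)/8200 + (V_2 - V_1)/43 + (V_2 - 15)/24 = 0
  Node 3: (V_3 - 0)/680 + (V_3 - V_2)/8200 + (V_3 - 15)/36000 + (V_3 - V_1)/24000 = 0
Collecting terms (coefficients in siemens):
  0.02885·V_1 - 0.02326·V_2 - 0.00004167·V_3 = 0.08333
  0.06504·V_2 - 0.02326·V_1 - 0.000122·V_3 = 0.625
  0.001662·V_3 - 0.00004167·V_1 - 0.000122·V_2 = 0.0004167
Solving these 3 simultaneous equations (Gaussian elimination) gives:
  V_1 = 14.94 V, V_2 = 14.96 V, V_3 = 1.723 V
Part 1:
  Read off the nodal solution: V_1 = 14.94 V
Part 2:
  I_R7 = (V_1 - V_3)/R7 = (14.94 - 1.723)/24000 = 0.0005509 A
  Magnitude: I_R7 = 0.0005509 A
Part 3:
  I_R7 = (V_1 - V_3)/R7 = (14.94 - 1.723)/24000 = 0.0005509 A
  P_R7 = I_R7² × R7 = (0.0005509)² × 24000 = 0.007284 W
Part 4:
  Power in each resistor, P = (ΔV)²/R:
    P_R1 = (1.723 - 0)²/680 = 0.004365 W
    P_R2 = (14.96 - 1.723)²/8200 = 0.02135 W
    P_R3 = (15 - 1.723)²/36000 = 0.004897 W
    P_R4 = (14.94 - 14.96)²/43 = 0.000002574 W
    P_R5 = (15 - 14.94)²/180 = 0.00001688 W
    P_R6 = (15 - 14.96)²/24 = 0.00008289 W
    P_R7 = (14.94 - 1.723)²/24000 = 0.007284 W
  P_total = P_R1 + P_R2 + P_R3 + P_R4 + P_R5 + P_R6 + P_R7 = 0.038 W

Final answers:
1. V_1 = 14.94 V
2. I_R7 = 0.0005509 A
3. P_R7 = 0.007284 W
4. P_total = 0.038 W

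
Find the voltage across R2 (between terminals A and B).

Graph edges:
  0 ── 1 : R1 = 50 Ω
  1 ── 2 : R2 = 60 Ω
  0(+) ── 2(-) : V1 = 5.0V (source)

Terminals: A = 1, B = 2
R1 and R2 are in series across V1 (node 0 → node 1 → node 2), and the output A–B is taken across R2, so this is a voltage divider.
Series current: I = V1/(R1 + R2) = 5/(50 + 60) = 5/110 = 0.04545 A
V_R2 = I × R2 = V1 × R2/(R1 + R2) = 5 × 60/110 = 2.727 V

Final answer: 2.727 V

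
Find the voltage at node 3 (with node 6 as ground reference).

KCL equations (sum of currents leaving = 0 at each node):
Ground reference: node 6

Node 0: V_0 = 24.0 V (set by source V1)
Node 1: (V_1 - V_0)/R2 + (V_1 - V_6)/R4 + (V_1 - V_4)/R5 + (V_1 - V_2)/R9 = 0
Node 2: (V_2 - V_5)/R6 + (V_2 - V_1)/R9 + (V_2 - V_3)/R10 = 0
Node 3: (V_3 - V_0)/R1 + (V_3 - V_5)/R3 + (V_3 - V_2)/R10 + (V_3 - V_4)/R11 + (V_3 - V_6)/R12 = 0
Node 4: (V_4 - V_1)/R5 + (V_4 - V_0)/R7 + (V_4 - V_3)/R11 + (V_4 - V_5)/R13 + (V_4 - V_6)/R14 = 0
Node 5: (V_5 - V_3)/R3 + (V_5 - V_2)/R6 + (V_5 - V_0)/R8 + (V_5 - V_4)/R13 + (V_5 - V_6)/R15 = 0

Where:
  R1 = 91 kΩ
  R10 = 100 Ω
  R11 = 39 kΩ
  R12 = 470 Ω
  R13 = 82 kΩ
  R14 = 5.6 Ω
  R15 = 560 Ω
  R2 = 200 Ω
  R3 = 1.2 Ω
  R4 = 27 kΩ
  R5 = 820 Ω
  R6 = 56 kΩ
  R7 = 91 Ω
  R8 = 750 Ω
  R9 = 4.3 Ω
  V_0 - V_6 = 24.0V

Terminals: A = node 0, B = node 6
Nodal analysis, taking node 6 as the 0 V reference.
Source V1 fixes V_0 = 24 V.
KCL at each unknown node (sum of currents leaving = 0; resistances in Ω):
  Node 1: (V_1 - 24)/200 + (V_1 - 0)/27000 + (V_1 - V_4)/820 + (V_1 - V_2)/4.3 = 0
  Node 2: (V_2 - V_5)/56000 + (V_2 - V_1)/4.3 + (V_2 - V_3)/100 = 0
  Node 3: (V_3 - 24)/91000 + (V_3 - V_5)/1.2 + (V_3 - V_2)/100 + (V_3 - V_4)/39000 + (V_3 - 0)/470 = 0
  Node 4: (V_4 - V_1)/820 + (V_4 - 24)/91 + (V_4 - V_3)/39000 + (V_4 - V_5)/82000 + (V_4 - 0)/5.6 = 0
  Node 5: (V_5 - V_3)/1.2 + (V_5 - V_2)/56000 + (V_5 - 24)/750 + (V_5 - V_4)/82000 + (V_5 - 0)/560 = 0
Collecting terms (coefficients in siemens):
  0.2388·V_1 - 0.2326·V_2 - 0.00122·V_4 = 0.12
  0.2426·V_2 - 0.2326·V_1 - 0.01·V_3 - 0.00001786·V_5 = 0
  0.8455·V_3 - 0.01·V_2 - 0.00002564·V_4 - 0.8333·V_5 = 0.0002637
  0.1908·V_4 - 0.00122·V_1 - 0.00002564·V_3 - 0.0000122·V_5 = 0.2637
  0.8365·V_5 - 0.00001786·V_2 - 0.8333·V_3 - 0.0000122·V_4 = 0.032
Solving these 5 simultaneous equations (Gaussian elimination) gives:
  V_1 = 14.75 V, V_2 = 14.62 V, V_3 = 11.68 V, V_4 = 1.479 V
  V_5 = 11.67 V
The requested potential is V_3 = 11.68 V.

Final answer: V_3 = 11.68 V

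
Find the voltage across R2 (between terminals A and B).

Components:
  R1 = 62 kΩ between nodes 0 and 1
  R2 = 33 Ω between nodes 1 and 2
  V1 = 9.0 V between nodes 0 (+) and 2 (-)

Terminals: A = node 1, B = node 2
R1 and R2 are in series across V1 (node 0 → node 1 → node 2), and the output A–B is taken across R2, so this is a voltage divider.
Series current: I = V1/(R1 + R2) = 9/(62000 + 33) = 9/62030 = 0.0001451 A
V_R2 = I × R2 = V1 × R2/(R1 + R2) = 9 × 33/62030 = 0.004788 V

Final answer: 0.004788 V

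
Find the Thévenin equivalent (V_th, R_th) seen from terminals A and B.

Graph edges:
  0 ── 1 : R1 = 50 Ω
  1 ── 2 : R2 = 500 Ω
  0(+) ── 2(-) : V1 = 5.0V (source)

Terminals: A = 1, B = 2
Step 1 — V_th is the open-circuit voltage V_A - V_B (nothing connected across the terminals).
Nodal analysis, taking node 2 as the 0 V reference.
Source V1 fixes V_0 = 5 V.
KCL at each unknown node (sum of currents leaving = 0; resistances in Ω):
  Node 1: (V_1 - 5)/50 + (V_1 - 0)/500 = 0
Collecting terms: 0.022 × V_1 = 0.1  =>  V_1 = 4.545 V
V_th = V_1 - V_2 = 4.545 - 0 = 4.545 V
Step 2 — R_th: zero the source — replace V1 by a short circuit (node 2 merges into node 0) — and find the resistance seen between A (node 1) and B (node 0).
Reduce the network between node 1 (A) and node 0 (B) by series/parallel combination:
  Rp1 = R1 ‖ R2 (parallel, both between nodes 0 and 1) = 1/(1/50 + 1/500) = 45.45 Ω
R_th = 45.45 Ω

Final answer: V_th = 4.545 V, R_th = 45.45 Ω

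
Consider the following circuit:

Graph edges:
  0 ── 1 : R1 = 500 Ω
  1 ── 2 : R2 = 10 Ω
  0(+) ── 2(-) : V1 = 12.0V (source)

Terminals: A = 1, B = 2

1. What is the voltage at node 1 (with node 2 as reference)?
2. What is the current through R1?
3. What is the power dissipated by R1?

Nodal analysis, taking node 2 as the 0 V reference.
Source V1 fixes V_0 = 12 V.
KCL at each unknown node (sum of currents leaving = 0; resistances in Ω):
  Node 1: (V_1 - 12)/500 + (V_1 - 0)/10 = 0
Collecting terms: 0.102 × V_1 = 0.024  =>  V_1 = 0.2353 V
Part 1:
  Read off the nodal solution: V_1 = 0.2353 V
Part 2:
  I_R1 = (V_0 - V_1)/R1 = (12 - 0.2353)/500 = 0.02353 A
  Magnitude: I_R1 = 0.02353 A
Part 3:
  I_R1 = (V_0 - V_1)/R1 = (12 - 0.2353)/500 = 0.02353 A
  P_R1 = I_R1² × R1 = (0.02353)² × 500 = 0.2768 W

Final answers:
1. V_1 = 0.2353 V
2. I_R1 = 0.02353 A
3. P_R1 = 0.2768 W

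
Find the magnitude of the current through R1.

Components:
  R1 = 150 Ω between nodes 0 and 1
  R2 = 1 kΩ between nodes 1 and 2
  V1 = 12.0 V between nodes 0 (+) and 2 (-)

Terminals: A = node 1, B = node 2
Nodal analysis, taking node 2 as the 0 V reference.
Source V1 fixes V_0 = 12 V.
KCL at each unknown node (sum of currents leaving = 0; resistances in Ω):
  Node 1: (V_1 - 12)/150 + (V_1 - 0)/1000 = 0
Collecting terms: 0.007667 × V_1 = 0.08  =>  V_1 = 10.43 V
I_R1 = (V_0 - V_1)/R1 = (12 - 10.43)/150 = 0.01043 A
|I_R1| = 0.01043 A

Final answer: |I_R1| = 0.01043 A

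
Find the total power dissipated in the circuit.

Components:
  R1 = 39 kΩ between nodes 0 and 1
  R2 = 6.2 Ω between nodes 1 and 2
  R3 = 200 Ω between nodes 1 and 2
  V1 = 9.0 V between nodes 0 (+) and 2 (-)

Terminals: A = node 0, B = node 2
Nodal analysis, taking node 2 as the 0 V reference.
Source V1 fixes V_0 = 9 V.
KCL at each unknown node (sum of currents leaving = 0; resistances in Ω):
  Node 1: (V_1 - 9)/39000 + (V_1 - 0)/6.2 + (V_1 - 0)/200 = 0
Collecting terms: 0.1663 × V_1 = 0.0002308  =>  V_1 = 0.001388 V
Power in each resistor, P = (ΔV)²/R:
  P_R1 = (9 - 0.001388)²/39000 = 0.002076 W
  P_R2 = (0.001388 - 0)²/6.2 = 0.0000003105 W
  P_R3 = (0.001388 - 0)²/200 = 0.000000009626 W
P_total = P_R1 + P_R2 + P_R3 = 0.002077 W

Final answer: 0.002077 W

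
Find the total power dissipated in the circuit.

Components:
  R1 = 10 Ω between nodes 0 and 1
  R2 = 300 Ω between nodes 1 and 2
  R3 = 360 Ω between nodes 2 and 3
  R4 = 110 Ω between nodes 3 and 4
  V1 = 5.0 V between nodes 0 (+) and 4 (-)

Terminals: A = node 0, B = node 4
Nodal analysis, taking node 4 as the 0 V reference.
Source V1 fixes V_0 = 5 V.
KCL at each unknown node (sum of currents leaving = 0; resistances in Ω):
  Node 1: (V_1 - 5)/10 + (V_1 - V_2)/300 = 0
  Node 2: (V_2 - V_1)/300 + (V_2 - V_3)/360 = 0
  Node 3: (V_3 - V_2)/360 + (V_3 - 0)/110 = 0
Collecting terms (coefficients in siemens):
  0.1033·V_1 - 0.003333·V_2 = 0.5
  0.006111·V_2 - 0.003333·V_1 - 0.002778·V_3 = 0
  0.01187·V_3 - 0.002778·V_2 = 0
Solving these 3 simultaneous equations (Gaussian elimination) gives:
  V_1 = 4.936 V, V_2 = 3.013 V, V_3 = 0.7051 V
Power in each resistor, P = (ΔV)²/R:
  P_R1 = (5 - 4.936)²/10 = 0.0004109 W
  P_R2 = (4.936 - 3.013)²/300 = 0.01233 W
  P_R3 = (3.013 - 0.7051)²/360 = 0.01479 W
  P_R4 = (0.7051 - 0)²/110 = 0.00452 W
P_total = P_R1 + P_R2 + P_R3 + P_R4 = 0.03205 W

Final answer: 0.03205 W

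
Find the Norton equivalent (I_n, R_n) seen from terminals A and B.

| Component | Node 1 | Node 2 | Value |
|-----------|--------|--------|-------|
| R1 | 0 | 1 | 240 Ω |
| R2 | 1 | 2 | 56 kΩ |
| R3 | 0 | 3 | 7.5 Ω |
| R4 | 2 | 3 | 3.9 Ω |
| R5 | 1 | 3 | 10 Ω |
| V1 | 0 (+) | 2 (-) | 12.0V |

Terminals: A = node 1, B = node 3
Find the Thévenin equivalent first; then I_n = V_th/R_th and R_n = R_th.
Step 1 — V_th is the open-circuit voltage V_A - V_B (nothing connected across the terminals).
Nodal analysis, taking node 2 as the 0 V reference.
Source V1 fixes V_0 = 12 V.
KCL at each unknown node (sum of currents leaving = 0; resistances in Ω):
  Node 1: (V_1 - 12)/240 + (V_1 - 0)/56000 + (V_1 - V_3)/10 = 0
  Node 3: (V_3 - 12)/7.5 + (V_3 - 0)/3.9 + (V_3 - V_1)/10 = 0
Collecting terms (coefficients in siemens):
  0.1042·V_1 - 0.1·V_3 = 0.05
  0.4897·V_3 - 0.1·V_1 = 1.6
Determinant D = (0.1042)(0.4897) - (-0.1)(-0.1) = 0.04102
V_1 = [(0.05)(0.4897) - (-0.1)(1.6)]/D = 4.497 V
V_3 = [(0.1042)(1.6) - (0.05)(-0.1)]/D = 4.185 V
V_th = V_1 - V_3 = 4.497 - 4.185 = 0.3118 V
Step 2 — R_th: zero the source — replace V1 by a short circuit (node 2 merges into node 0) — and find the resistance seen between A (node 1) and B (node 3).
Reduce the network between node 1 (A) and node 3 (B) by series/parallel combination:
  Rp1 = R1 ‖ R2 (parallel, both between nodes 0 and 1) = 1/(1/240 + 1/56000) = 239 Ω
  Rp2 = R3 ‖ R4 (parallel, both between nodes 0 and 3) = 1/(1/7.5 + 1/3.9) = 2.566 Ω
  Rs1 = Rp1 + Rp2 (series, joined only at node 0) = 239 + 2.566 = 241.5 Ω
  Rp3 = R5 ‖ Rs1 (parallel, both between nodes 1 and 3) = 1/(1/10 + 1/241.5) = 9.602 Ω
R_th = 9.602 Ω
I_n = V_th/R_th = 0.3118/9.602 = 0.03247 A, and R_n = R_th = 9.602 Ω

Final answer: I_n = 0.03247 A, R_n = 9.602 Ω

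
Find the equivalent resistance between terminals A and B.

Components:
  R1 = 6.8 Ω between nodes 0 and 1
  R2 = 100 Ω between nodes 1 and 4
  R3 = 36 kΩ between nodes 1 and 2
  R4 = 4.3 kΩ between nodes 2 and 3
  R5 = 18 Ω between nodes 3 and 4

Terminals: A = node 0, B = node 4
Reduce the network between node 0 (A) and node 4 (B) by series/parallel combination:
  Rs1 = R3 + R4 (series, joined only at node 2) = 36000 + 4300 = 40300 Ω
  Rs2 = R5 + Rs1 (series, joined only at node 3) = 18 + 40300 = 40320 Ω
  Rp1 = R2 ‖ Rs2 (parallel, both between nodes 1 and 4) = 1/(1/100 + 1/40320) = 99.75 Ω
  Rs3 = R1 + Rp1 (series, joined only at node 1) = 6.8 + 99.75 = 106.6 Ω
R_eq = 106.6 Ω

Final answer: 106.6 Ω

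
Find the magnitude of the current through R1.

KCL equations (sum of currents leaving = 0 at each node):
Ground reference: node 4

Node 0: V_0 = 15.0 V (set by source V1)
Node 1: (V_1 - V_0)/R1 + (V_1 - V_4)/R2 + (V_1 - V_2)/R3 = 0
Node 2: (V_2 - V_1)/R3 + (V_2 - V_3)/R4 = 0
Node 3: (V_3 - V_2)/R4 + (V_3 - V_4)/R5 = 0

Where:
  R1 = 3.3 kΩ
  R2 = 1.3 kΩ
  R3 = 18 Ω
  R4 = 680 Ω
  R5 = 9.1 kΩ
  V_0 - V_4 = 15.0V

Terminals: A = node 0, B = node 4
Nodal analysis, taking node 4 as the 0 V reference.
Source V1 fixes V_0 = 15 V.
KCL at each unknown node (sum of currents leaving = 0; resistances in Ω):
  Node 1: (V_1 - 15)/3300 + (V_1 - 0)/1300 + (V_1 - V_2)/18 = 0
  Node 2: (V_2 - V_1)/18 + (V_2 - V_3)/680 = 0
  Node 3: (V_3 - V_2)/680 + (V_3 - 0)/9100 = 0
Collecting terms (coefficients in siemens):
  0.05663·V_1 - 0.05556·V_2 = 0.004545
  0.05703·V_2 - 0.05556·V_1 - 0.001471·V_3 = 0
  0.00158·V_3 - 0.001471·V_2 = 0
Solving these 3 simultaneous equations (Gaussian elimination) gives:
  V_1 = 3.871 V, V_2 = 3.864 V, V_3 = 3.595 V
I_R1 = (V_0 - V_1)/R1 = (15 - 3.871)/3300 = 0.003373 A
|I_R1| = 0.003373 A

Final answer: |I_R1| = 0.003373 A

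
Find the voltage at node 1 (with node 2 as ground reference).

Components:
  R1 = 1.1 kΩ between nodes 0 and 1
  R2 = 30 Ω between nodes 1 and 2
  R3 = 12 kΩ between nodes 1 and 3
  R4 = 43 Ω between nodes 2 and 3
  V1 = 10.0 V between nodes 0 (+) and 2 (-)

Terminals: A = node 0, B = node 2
Nodal analysis, taking node 2 as the 0 V reference.
Source V1 fixes V_0 = 10 V.
KCL at each unknown node (sum of currents leaving = 0; resistances in Ω):
  Node 1: (V_1 - 10)/1100 + (V_1 - 0)/30 + (V_1 - V_3)/12000 = 0
  Node 3: (V_3 - V_1)/12000 + (V_3 - 0)/43 = 0
Collecting terms (coefficients in siemens):
  0.03433·V_1 - 0.00008333·V_3 = 0.009091
  0.02334·V_3 - 0.00008333·V_1 = 0
Determinant D = (0.03433)(0.02334) - (-0.00008333)(-0.00008333) = 0.0008011
V_1 = [(0.009091)(0.02334) - (-0.00008333)(0)]/D = 0.2648 V
V_3 = [(0.03433)(0) - (0.009091)(-0.00008333)]/D = 0.0009456 V
The requested potential is V_1 = 0.2648 V.

Final answer: V_1 = 0.2648 V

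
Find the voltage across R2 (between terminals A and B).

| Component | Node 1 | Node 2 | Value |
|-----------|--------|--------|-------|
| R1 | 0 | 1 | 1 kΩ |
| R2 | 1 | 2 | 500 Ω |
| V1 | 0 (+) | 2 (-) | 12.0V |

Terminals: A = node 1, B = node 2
R1 and R2 are in series across V1 (node 0 → node 1 → node 2), and the output A–B is taken across R2, so this is a voltage divider.
Series current: I = V1/(R1 + R2) = 12/(1000 + 500) = 12/1500 = 0.008 A
V_R2 = I × R2 = V1 × R2/(R1 + R2) = 12 × 500/1500 = 4 V

Final answer: 4 V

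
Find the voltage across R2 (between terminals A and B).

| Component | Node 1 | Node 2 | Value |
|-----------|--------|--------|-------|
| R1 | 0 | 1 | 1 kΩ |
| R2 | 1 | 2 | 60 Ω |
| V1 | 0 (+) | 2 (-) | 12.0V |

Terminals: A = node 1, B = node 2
R1 and R2 are in series across V1 (node 0 → node 1 → node 2), and the output A–B is taken across R2, so this is a voltage divider.
Series current: I = V1/(R1 + R2) = 12/(1000 + 60) = 12/1060 = 0.01132 A
V_R2 = I × R2 = V1 × R2/(R1 + R2) = 12 × 60/1060 = 0.6792 V

Final answer: 0.6792 V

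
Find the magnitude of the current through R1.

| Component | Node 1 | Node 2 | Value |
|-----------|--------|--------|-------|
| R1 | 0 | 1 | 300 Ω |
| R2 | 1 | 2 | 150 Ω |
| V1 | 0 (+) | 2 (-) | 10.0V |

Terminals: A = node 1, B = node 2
Nodal analysis, taking node 2 as the 0 V reference.
Source V1 fixes V_0 = 10 V.
KCL at each unknown node (sum of currents leaving = 0; resistances in Ω):
  Node 1: (V_1 - 10)/300 + (V_1 - 0)/150 = 0
Collecting terms: 0.01 × V_1 = 0.03333  =>  V_1 = 3.333 V
I_R1 = (V_0 - V_1)/R1 = (10 - 3.333)/300 = 0.02222 A
|I_R1| = 0.02222 A

Final answer: |I_R1| = 0.02222 A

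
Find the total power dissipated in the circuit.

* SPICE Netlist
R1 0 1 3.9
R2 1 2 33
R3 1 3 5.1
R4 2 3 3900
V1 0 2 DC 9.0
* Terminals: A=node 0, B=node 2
Nodal analysis, taking node 2 as the 0 V reference.
Source V1 fixes V_0 = 9 V.
KCL at each unknown node (sum of currents leaving = 0; resistances in Ω):
  Node 1: (V_1 - 9)/3.9 + (V_1 - 0)/33 + (V_1 - V_3)/5.1 = 0
  Node 3: (V_3 - V_1)/5.1 + (V_3 - 0)/3900 = 0
Collecting terms (coefficients in siemens):
  0.4828·V_1 - 0.1961·V_3 = 2.308
  0.1963·V_3 - 0.1961·V_1 = 0
Determinant D = (0.4828)(0.1963) - (-0.1961)(-0.1961) = 0.05634
V_1 = [(2.308)(0.1963) - (-0.1961)(0)]/D = 8.042 V
V_3 = [(0.4828)(0) - (2.308)(-0.1961)]/D = 8.031 V
Power in each resistor, P = (ΔV)²/R:
  P_R1 = (9 - 8.042)²/3.9 = 0.2355 W
  P_R2 = (8.042 - 0)²/33 = 1.96 W
  P_R3 = (8.042 - 8.031)²/5.1 = 0.00002163 W
  P_R4 = (0 - 8.031)²/3900 = 0.01654 W
P_total = P_R1 + P_R2 + P_R3 + P_R4 = 2.212 W

Final answer: 2.212 W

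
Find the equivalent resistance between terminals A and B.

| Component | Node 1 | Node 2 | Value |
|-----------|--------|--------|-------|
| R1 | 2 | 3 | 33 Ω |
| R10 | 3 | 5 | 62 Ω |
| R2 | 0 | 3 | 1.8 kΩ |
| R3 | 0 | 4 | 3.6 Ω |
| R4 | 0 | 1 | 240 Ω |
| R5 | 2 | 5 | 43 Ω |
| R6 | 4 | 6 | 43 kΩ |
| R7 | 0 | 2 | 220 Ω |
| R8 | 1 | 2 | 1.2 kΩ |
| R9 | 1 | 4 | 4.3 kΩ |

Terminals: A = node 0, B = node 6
Reduce the network between node 0 (A) and node 6 (B) by series/parallel combination:
  Rs1 = R5 + R10 (series, joined only at node 5) = 43 + 62 = 105 Ω
  Rp1 = R1 ‖ Rs1 (parallel, both between nodes 2 and 3) = 1/(1/33 + 1/105) = 25.11 Ω
  Rs2 = R2 + Rp1 (series, joined only at node 3) = 1800 + 25.11 = 1825 Ω
  Rp2 = R7 ‖ Rs2 (parallel, both between nodes 0 and 2) = 1/(1/220 + 1/1825) = 196.3 Ω
  Rs3 = R8 + Rp2 (series, joined only at node 2) = 1200 + 196.3 = 1396 Ω
  Rp3 = R4 ‖ Rs3 (parallel, both between nodes 0 and 1) = 1/(1/240 + 1/1396) = 204.8 Ω
  Rs4 = R9 + Rp3 (series, joined only at node 1) = 4300 + 204.8 = 4505 Ω
  Rp4 = R3 ‖ Rs4 (parallel, both between nodes 0 and 4) = 1/(1/3.6 + 1/4505) = 3.597 Ω
  Rs5 = R6 + Rp4 (series, joined only at node 4) = 43000 + 3.597 = 43000 Ω
R_eq = 43 kΩ

Final answer: 43 kΩ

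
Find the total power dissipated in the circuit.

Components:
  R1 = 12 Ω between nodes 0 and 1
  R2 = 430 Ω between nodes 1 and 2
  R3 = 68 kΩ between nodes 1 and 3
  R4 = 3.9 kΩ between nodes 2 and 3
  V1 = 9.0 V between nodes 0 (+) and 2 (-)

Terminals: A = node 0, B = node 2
Nodal analysis, taking node 2 as the 0 V reference.
Source V1 fixes V_0 = 9 V.
KCL at each unknown node (sum of currents leaving = 0; resistances in Ω):
  Node 1: (V_1 - 9)/12 + (V_1 - 0)/430 + (V_1 - V_3)/68000 = 0
  Node 3: (V_3 - V_1)/68000 + (V_3 - 0)/3900 = 0
Collecting terms (coefficients in siemens):
  0.08567·V_1 - 0.00001471·V_3 = 0.75
  0.0002711·V_3 - 0.00001471·V_1 = 0
Determinant D = (0.08567)(0.0002711) - (-0.00001471)(-0.00001471) = 0.00002323
V_1 = [(0.75)(0.0002711) - (-0.00001471)(0)]/D = 8.754 V
V_3 = [(0.08567)(0) - (0.75)(-0.00001471)]/D = 0.4748 V
Power in each resistor, P = (ΔV)²/R:
  P_R1 = (9 - 8.754)²/12 = 0.005033 W
  P_R2 = (8.754 - 0)²/430 = 0.1782 W
  P_R3 = (8.754 - 0.4748)²/68000 = 0.001008 W
  P_R4 = (0 - 0.4748)²/3900 = 0.00005782 W
P_total = P_R1 + P_R2 + P_R3 + P_R4 = 0.1843 W

Final answer: 0.1843 W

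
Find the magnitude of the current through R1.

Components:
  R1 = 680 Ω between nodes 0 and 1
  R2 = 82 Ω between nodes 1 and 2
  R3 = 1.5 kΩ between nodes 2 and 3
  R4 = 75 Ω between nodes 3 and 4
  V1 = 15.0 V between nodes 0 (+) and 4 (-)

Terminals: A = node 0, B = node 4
Nodal analysis, taking node 4 as the 0 V reference.
Source V1 fixes V_0 = 15 V.
KCL at each unknown node (sum of currents leaving = 0; resistances in Ω):
  Node 1: (V_1 - 15)/680 + (V_1 - V_2)/82 = 0
  Node 2: (V_2 - V_1)/82 + (V_2 - V_3)/1500 = 0
  Node 3: (V_3 - V_2)/1500 + (V_3 - 0)/75 = 0
Collecting terms (coefficients in siemens):
  0.01367·V_1 - 0.0122·V_2 = 0.02206
  0.01286·V_2 - 0.0122·V_1 - 0.0006667·V_3 = 0
  0.014·V_3 - 0.0006667·V_2 = 0
Solving these 3 simultaneous equations (Gaussian elimination) gives:
  V_1 = 10.64 V, V_2 = 10.11 V, V_3 = 0.4814 V
I_R1 = (V_0 - V_1)/R1 = (15 - 10.64)/680 = 0.006418 A
|I_R1| = 0.006418 A

Final answer: |I_R1| = 0.006418 A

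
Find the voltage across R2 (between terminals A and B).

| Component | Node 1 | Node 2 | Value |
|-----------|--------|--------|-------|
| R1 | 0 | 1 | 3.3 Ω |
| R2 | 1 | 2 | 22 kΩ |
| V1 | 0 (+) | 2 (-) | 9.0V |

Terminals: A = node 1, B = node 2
R1 and R2 are in series across V1 (node 0 → node 1 → node 2), and the output A–B is taken across R2, so this is a voltage divider.
Series current: I = V1/(R1 + R2) = 9/(3.3 + 22000) = 9/22000 = 0.000409 A
V_R2 = I × R2 = V1 × R2/(R1 + R2) = 9 × 22000/22000 = 8.999 V

Final answer: 8.999 V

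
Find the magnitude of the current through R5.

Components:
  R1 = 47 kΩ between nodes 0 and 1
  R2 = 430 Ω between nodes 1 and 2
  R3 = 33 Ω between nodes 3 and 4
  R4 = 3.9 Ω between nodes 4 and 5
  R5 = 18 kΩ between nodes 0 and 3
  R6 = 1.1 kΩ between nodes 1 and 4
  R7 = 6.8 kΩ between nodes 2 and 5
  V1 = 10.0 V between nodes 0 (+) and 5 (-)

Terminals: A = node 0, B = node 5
Nodal analysis, taking node 5 as the 0 V reference.
Source V1 fixes V_0 = 10 V.
KCL at each unknown node (sum of currents leaving = 0; resistances in Ω):
  Node 1: (V_1 - 10)/47000 + (V_1 - V_2)/430 + (V_1 - V_4)/1100 = 0
  Node 2: (V_2 - V_1)/430 + (V_2 - 0)/6800 = 0
  Node 3: (V_3 - V_4)/33 + (V_3 - 10)/18000 = 0
  Node 4: (V_4 - V_3)/33 + (V_4 - 0)/3.9 + (V_4 - V_1)/1100 = 0
Collecting terms (coefficients in siemens):
  0.003256·V_1 - 0.002326·V_2 - 0.0009091·V_4 = 0.0002128
  0.002473·V_2 - 0.002326·V_1 = 0
  0.03036·V_3 - 0.0303·V_4 = 0.0005556
  0.2876·V_4 - 0.0009091·V_1 - 0.0303·V_3 = 0
Solving these 4 simultaneous equations (Gaussian elimination) gives:
  V_1 = 0.2015 V, V_2 = 0.1895 V, V_3 = 0.02116 V, V_4 = 0.002866 V
I_R5 = (V_0 - V_3)/R5 = (10 - 0.02116)/18000 = 0.0005544 A
|I_R5| = 0.0005544 A

Final answer: |I_R5| = 0.0005544 A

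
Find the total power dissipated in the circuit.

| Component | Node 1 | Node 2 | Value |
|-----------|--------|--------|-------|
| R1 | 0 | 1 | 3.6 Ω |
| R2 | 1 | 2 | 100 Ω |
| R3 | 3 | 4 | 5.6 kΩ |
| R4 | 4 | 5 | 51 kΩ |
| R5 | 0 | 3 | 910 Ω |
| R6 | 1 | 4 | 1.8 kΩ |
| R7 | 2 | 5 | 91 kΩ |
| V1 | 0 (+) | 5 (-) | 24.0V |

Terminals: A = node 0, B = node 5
Nodal analysis, taking node 5 as the 0 V reference.
Source V1 fixes V_0 = 24 V.
KCL at each unknown node (sum of currents leaving = 0; resistances in Ω):
  Node 1: (V_1 - 24)/3.6 + (V_1 - V_2)/100 + (V_1 - V_4)/1800 = 0
  Node 2: (V_2 - V_1)/100 + (V_2 - 0)/91000 = 0
  Node 3: (V_3 - V_4)/5600 + (V_3 - 24)/910 = 0
  Node 4: (V_4 - V_3)/5600 + (V_4 - 0)/51000 + (V_4 - V_1)/1800 = 0
Collecting terms (coefficients in siemens):
  0.2883·V_1 - 0.01·V_2 - 0.0005556·V_4 = 6.667
  0.01001·V_2 - 0.01·V_1 = 0
  0.001277·V_3 - 0.0001786·V_4 = 0.02637
  0.0007537·V_4 - 0.0005556·V_1 - 0.0001786·V_3 = 0
Solving these 4 simultaneous equations (Gaussian elimination) gives:
  V_1 = 24 V, V_2 = 23.97 V, V_3 = 23.91 V, V_4 = 23.35 V
Power in each resistor, P = (ΔV)²/R:
  P_R1 = (24 - 24)²/3.6 = 0.000001392 W
  P_R2 = (24 - 23.97)²/100 = 0.000006939 W
  P_R3 = (23.91 - 23.35)²/5600 = 0.00005539 W
  P_R4 = (23.35 - 0)²/51000 = 0.01069 W
  P_R5 = (24 - 23.91)²/910 = 0.000009001 W
  P_R6 = (24 - 23.35)²/1800 = 0.0002313 W
  P_R7 = (23.97 - 0)²/91000 = 0.006315 W
P_total = P_R1 + P_R2 + P_R3 + P_R4 + P_R5 + P_R6 + P_R7 = 0.01731 W

Final answer: 0.01731 W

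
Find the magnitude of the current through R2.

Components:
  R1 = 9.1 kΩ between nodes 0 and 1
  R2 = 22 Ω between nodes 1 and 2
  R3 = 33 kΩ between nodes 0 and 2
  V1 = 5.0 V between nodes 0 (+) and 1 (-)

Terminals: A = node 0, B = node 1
Nodal analysis, taking node 1 as the 0 V reference.
Source V1 fixes V_0 = 5 V.
KCL at each unknown node (sum of currents leaving = 0; resistances in Ω):
  Node 2: (V_2 - 0)/22 + (V_2 - 5)/33000 = 0
Collecting terms: 0.04548 × V_2 = 0.0001515  =>  V_2 = 0.003331 V
I_R2 = (V_1 - V_2)/R2 = (0 - 0.003331)/22 = -0.0001514 A
|I_R2| = 0.0001514 A

Final answer: |I_R2| = 0.0001514 A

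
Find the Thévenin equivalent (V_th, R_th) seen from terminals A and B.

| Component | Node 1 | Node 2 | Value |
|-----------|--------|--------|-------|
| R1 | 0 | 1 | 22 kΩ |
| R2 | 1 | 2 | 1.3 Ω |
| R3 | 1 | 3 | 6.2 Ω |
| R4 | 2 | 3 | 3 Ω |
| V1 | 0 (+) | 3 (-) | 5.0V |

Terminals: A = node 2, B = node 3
Step 1 — V_th is the open-circuit voltage V_A - V_B (nothing connected across the terminals).
Nodal analysis, taking node 3 as the 0 V reference.
Source V1 fixes V_0 = 5 V.
KCL at each unknown node (sum of currents leaving = 0; resistances in Ω):
  Node 1: (V_1 - 5)/22000 + (V_1 - V_2)/1.3 + (V_1 - 0)/6.2 = 0
  Node 2: (V_2 - V_1)/1.3 + (V_2 - 0)/3 = 0
Collecting terms (coefficients in siemens):
  0.9306·V_1 - 0.7692·V_2 = 0.0002273
  1.103·V_2 - 0.7692·V_1 = 0
Determinant D = (0.9306)(1.103) - (-0.7692)(-0.7692) = 0.4343
V_1 = [(0.0002273)(1.103) - (-0.7692)(0)]/D = 0.000577 V
V_2 = [(0.9306)(0) - (0.0002273)(-0.7692)]/D = 0.0004026 V
V_th = V_2 - V_3 = 0.0004026 - 0 = 0.0004026 V
Step 2 — R_th: zero the source — replace V1 by a short circuit (node 3 merges into node 0) — and find the resistance seen between A (node 2) and B (node 0).
Reduce the network between node 2 (A) and node 0 (B) by series/parallel combination:
  Rp1 = R1 ‖ R3 (parallel, both between nodes 0 and 1) = 1/(1/22000 + 1/6.2) = 6.198 Ω
  Rs1 = R2 + Rp1 (series, joined only at node 1) = 1.3 + 6.198 = 7.498 Ω
  Rp2 = R4 ‖ Rs1 (parallel, both between nodes 0 and 2) = 1/(1/3 + 1/7.498) = 2.143 Ω
R_th = 2.143 Ω

Final answer: V_th = 0.0004026 V, R_th = 2.143 Ω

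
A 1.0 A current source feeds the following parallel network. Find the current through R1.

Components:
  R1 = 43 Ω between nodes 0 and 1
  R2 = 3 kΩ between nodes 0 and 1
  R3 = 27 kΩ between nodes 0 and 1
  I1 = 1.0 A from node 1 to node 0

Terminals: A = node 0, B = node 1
All resistors sit directly between nodes 0 and 1, so they are in parallel and share one voltage V; the full source current 1 A splits among them.
1/R_par = 1/43 + 1/3000 + 1/27000 = 0.02363 S  =>  R_par = 42.33 Ω
V = I × R_par = 1 × 42.33 = 42.33 V
I_R1 = V/R1 = 42.33/43 = 0.9843 A

Final answer: 0.9843 A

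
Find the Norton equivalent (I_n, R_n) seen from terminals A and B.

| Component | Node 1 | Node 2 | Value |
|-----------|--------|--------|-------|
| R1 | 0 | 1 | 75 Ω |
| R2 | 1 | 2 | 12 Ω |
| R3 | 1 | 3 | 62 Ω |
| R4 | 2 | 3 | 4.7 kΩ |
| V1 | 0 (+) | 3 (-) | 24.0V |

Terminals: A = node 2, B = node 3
Find the Thévenin equivalent first; then I_n = V_th/R_th and R_n = R_th.
Step 1 — V_th is the open-circuit voltage V_A - V_B (nothing connected across the terminals).
Nodal analysis, taking node 3 as the 0 V reference.
Source V1 fixes V_0 = 24 V.
KCL at each unknown node (sum of currents leaving = 0; resistances in Ω):
  Node 1: (V_1 - 24)/75 + (V_1 - V_2)/12 + (V_1 - 0)/62 = 0
  Node 2: (V_2 - V_1)/12 + (V_2 - 0)/4700 = 0
Collecting terms (coefficients in siemens):
  0.1128·V_1 - 0.08333·V_2 = 0.32
  0.08355·V_2 - 0.08333·V_1 = 0
Determinant D = (0.1128)(0.08355) - (-0.08333)(-0.08333) = 0.002479
V_1 = [(0.32)(0.08355) - (-0.08333)(0)]/D = 10.78 V
V_2 = [(0.1128)(0) - (0.32)(-0.08333)]/D = 10.76 V
V_th = V_2 - V_3 = 10.76 - 0 = 10.76 V
Step 2 — R_th: zero the source — replace V1 by a short circuit (node 3 merges into node 0) — and find the resistance seen between A (node 2) and B (node 0).
Reduce the network between node 2 (A) and node 0 (B) by series/parallel combination:
  Rp1 = R1 ‖ R3 (parallel, both between nodes 0 and 1) = 1/(1/75 + 1/62) = 33.94 Ω
  Rs1 = R2 + Rp1 (series, joined only at node 1) = 12 + 33.94 = 45.94 Ω
  Rp2 = R4 ‖ Rs1 (parallel, both between nodes 0 and 2) = 1/(1/4700 + 1/45.94) = 45.5 Ω
R_th = 45.5 Ω
I_n = V_th/R_th = 10.76/45.5 = 0.2364 A, and R_n = R_th = 45.5 Ω

Final answer: I_n = 0.2364 A, R_n = 45.5 Ω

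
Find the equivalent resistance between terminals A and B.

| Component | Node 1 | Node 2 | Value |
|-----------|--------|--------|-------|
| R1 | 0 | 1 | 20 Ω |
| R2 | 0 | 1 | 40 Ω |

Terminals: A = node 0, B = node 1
Reduce the network between node 0 (A) and node 1 (B) by series/parallel combination:
  Rp1 = R1 ‖ R2 (parallel, both between nodes 0 and 1) = 1/(1/20 + 1/40) = 13.33 Ω
R_eq = 13.33 Ω

Final answer: 13.33 Ω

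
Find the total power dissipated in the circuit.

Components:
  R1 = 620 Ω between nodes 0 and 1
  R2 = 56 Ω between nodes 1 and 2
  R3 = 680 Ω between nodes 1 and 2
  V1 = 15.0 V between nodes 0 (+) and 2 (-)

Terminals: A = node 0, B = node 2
Nodal analysis, taking node 2 as the 0 V reference.
Source V1 fixes V_0 = 15 V.
KCL at each unknown node (sum of currents leaving = 0; resistances in Ω):
  Node 1: (V_1 - 15)/620 + (V_1 - 0)/56 + (V_1 - 0)/680 = 0
Collecting terms: 0.02094 × V_1 = 0.02419  =>  V_1 = 1.155 V
Power in each resistor, P = (ΔV)²/R:
  P_R1 = (15 - 1.155)²/620 = 0.3092 W
  P_R2 = (1.155 - 0)²/56 = 0.02384 W
  P_R3 = (1.155 - 0)²/680 = 0.001963 W
P_total = P_R1 + P_R2 + P_R3 = 0.335 W

Final answer: 0.335 W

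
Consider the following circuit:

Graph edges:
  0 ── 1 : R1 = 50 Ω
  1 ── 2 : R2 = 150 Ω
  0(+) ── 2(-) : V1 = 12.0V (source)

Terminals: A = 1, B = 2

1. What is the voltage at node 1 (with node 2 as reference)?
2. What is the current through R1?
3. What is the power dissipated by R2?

Nodal analysis, taking node 2 as the 0 V reference.
Source V1 fixes V_0 = 12 V.
KCL at each unknown node (sum of currents leaving = 0; resistances in Ω):
  Node 1: (V_1 - 12)/50 + (V_1 - 0)/150 = 0
Collecting terms: 0.02667 × V_1 = 0.24  =>  V_1 = 9 V
Part 1:
  Read off the nodal solution: V_1 = 9 V
Part 2:
  I_R1 = (V_0 - V_1)/R1 = (12 - 9)/50 = 0.06 A
  Magnitude: I_R1 = 0.06 A
Part 3:
  I_R2 = (V_1 - V_2)/R2 = (9 - 0)/150 = 0.06 A
  P_R2 = I_R2² × R2 = (0.06)² × 150 = 0.54 W

Final answers:
1. V_1 = 9 V
2. I_R1 = 0.06 A
3. P_R2 = 0.54 W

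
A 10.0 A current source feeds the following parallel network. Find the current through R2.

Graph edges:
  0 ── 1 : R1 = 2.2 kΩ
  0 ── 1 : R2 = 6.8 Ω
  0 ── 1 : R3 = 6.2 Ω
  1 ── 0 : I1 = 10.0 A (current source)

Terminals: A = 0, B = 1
All resistors sit directly between nodes 0 and 1, so they are in parallel and share one voltage V; the full source current 10 A splits among them.
1/R_par = 1/2200 + 1/6.8 + 1/6.2 = 0.3088 S  =>  R_par = 3.238 Ω
V = I × R_par = 10 × 3.238 = 32.38 V
I_R2 = V/R2 = 32.38/6.8 = 4.762 A

Final answer: 4.762 A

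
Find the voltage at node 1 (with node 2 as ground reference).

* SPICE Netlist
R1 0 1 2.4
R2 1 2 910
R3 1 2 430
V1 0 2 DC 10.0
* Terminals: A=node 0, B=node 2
Nodal analysis, taking node 2 as the 0 V reference.
Source V1 fixes V_0 = 10 V.
KCL at each unknown node (sum of currents leaving = 0; resistances in Ω):
  Node 1: (V_1 - 10)/2.4 + (V_1 - 0)/910 + (V_1 - 0)/430 = 0
Collecting terms: 0.4201 × V_1 = 4.167  =>  V_1 = 9.918 V
The requested potential is V_1 = 9.918 V.

Final answer: V_1 = 9.918 V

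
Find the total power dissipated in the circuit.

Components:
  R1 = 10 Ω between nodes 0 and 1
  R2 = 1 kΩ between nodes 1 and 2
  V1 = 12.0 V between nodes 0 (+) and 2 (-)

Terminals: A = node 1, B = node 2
Nodal analysis, taking node 2 as the 0 V reference.
Source V1 fixes V_0 = 12 V.
KCL at each unknown node (sum of currents leaving = 0; resistances in Ω):
  Node 1: (V_1 - 12)/10 + (V_1 - 0)/1000 = 0
Collecting terms: 0.101 × V_1 = 1.2  =>  V_1 = 11.88 V
Power in each resistor, P = (ΔV)²/R:
  P_R1 = (12 - 11.88)²/10 = 0.001412 W
  P_R2 = (11.88 - 0)²/1000 = 0.1412 W
P_total = P_R1 + P_R2 = 0.1426 W

Final answer: 0.1426 W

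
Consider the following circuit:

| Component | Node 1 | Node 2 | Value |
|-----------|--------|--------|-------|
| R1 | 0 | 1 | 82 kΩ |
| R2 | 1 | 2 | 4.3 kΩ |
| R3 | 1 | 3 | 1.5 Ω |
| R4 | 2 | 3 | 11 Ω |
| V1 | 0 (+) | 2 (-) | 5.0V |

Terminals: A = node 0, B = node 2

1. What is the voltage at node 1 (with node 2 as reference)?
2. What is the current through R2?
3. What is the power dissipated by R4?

Nodal analysis, taking node 2 as the 0 V reference.
Source V1 fixes V_0 = 5 V.
KCL at each unknown node (sum of currents leaving = 0; resistances in Ω):
  Node 1: (V_1 - 5)/82000 + (V_1 - 0)/4300 + (V_1 - V_3)/1.5 = 0
  Node 3: (V_3 - V_1)/1.5 + (V_3 - 0)/11 = 0
Collecting terms (coefficients in siemens):
  0.6669·V_1 - 0.6667·V_3 = 0.00006098
  0.7576·V_3 - 0.6667·V_1 = 0
Determinant D = (0.6669)(0.7576) - (-0.6667)(-0.6667) = 0.06079
V_1 = [(0.00006098)(0.7576) - (-0.6667)(0)]/D = 0.0007599 V
V_3 = [(0.6669)(0) - (0.00006098)(-0.6667)]/D = 0.0006687 V
Part 1:
  Read off the nodal solution: V_1 = 0.0007599 V
Part 2:
  I_R2 = (V_1 - V_2)/R2 = (0.0007599 - 0)/4300 = 0.0000001767 A
  Magnitude: I_R2 = 0.0000001767 A
Part 3:
  I_R4 = (V_2 - V_3)/R4 = (0 - 0.0006687)/11 = -0.00006079 A
  P_R4 = I_R4² × R4 = (-0.00006079)² × 11 = 0.00000004065 W

Final answers:
1. V_1 = 0.0007599 V
2. I_R2 = 1.767e-07 A
3. P_R4 = 4.065e-08 W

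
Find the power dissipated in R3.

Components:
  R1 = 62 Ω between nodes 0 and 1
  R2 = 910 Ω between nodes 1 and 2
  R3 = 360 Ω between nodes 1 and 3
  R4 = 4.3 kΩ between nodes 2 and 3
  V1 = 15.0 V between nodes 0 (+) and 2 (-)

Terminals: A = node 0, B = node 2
Nodal analysis, taking node 2 as the 0 V reference.
Source V1 fixes V_0 = 15 V.
KCL at each unknown node (sum of currents leaving = 0; resistances in Ω):
  Node 1: (V_1 - 15)/62 + (V_1 - 0)/910 + (V_1 - V_3)/360 = 0
  Node 3: (V_3 - V_1)/360 + (V_3 - 0)/4300 = 0
Collecting terms (coefficients in siemens):
  0.02001·V_1 - 0.002778·V_3 = 0.2419
  0.00301·V_3 - 0.002778·V_1 = 0
Determinant D = (0.02001)(0.00301) - (-0.002778)(-0.002778) = 0.00005251
V_1 = [(0.2419)(0.00301) - (-0.002778)(0)]/D = 13.87 V
V_3 = [(0.02001)(0) - (0.2419)(-0.002778)]/D = 12.8 V
I_R3 = (V_1 - V_3)/R3 = (13.87 - 12.8)/360 = 0.002976 A
P_R3 = I_R3² × R3 = (0.002976)² × 360 = 0.003189 W

Final answer: 0.003189 W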